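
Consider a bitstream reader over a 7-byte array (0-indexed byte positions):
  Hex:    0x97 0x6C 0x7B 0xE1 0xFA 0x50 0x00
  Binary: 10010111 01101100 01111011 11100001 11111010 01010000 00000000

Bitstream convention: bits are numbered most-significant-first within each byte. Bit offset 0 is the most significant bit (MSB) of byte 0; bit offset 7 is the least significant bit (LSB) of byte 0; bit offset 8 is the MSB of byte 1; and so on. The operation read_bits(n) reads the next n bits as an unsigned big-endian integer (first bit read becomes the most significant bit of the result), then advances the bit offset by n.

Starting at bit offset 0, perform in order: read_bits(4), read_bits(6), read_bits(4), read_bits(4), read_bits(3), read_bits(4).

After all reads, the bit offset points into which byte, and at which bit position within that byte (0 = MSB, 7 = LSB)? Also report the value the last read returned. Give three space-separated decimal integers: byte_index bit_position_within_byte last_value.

Answer: 3 1 7

Derivation:
Read 1: bits[0:4] width=4 -> value=9 (bin 1001); offset now 4 = byte 0 bit 4; 52 bits remain
Read 2: bits[4:10] width=6 -> value=29 (bin 011101); offset now 10 = byte 1 bit 2; 46 bits remain
Read 3: bits[10:14] width=4 -> value=11 (bin 1011); offset now 14 = byte 1 bit 6; 42 bits remain
Read 4: bits[14:18] width=4 -> value=1 (bin 0001); offset now 18 = byte 2 bit 2; 38 bits remain
Read 5: bits[18:21] width=3 -> value=7 (bin 111); offset now 21 = byte 2 bit 5; 35 bits remain
Read 6: bits[21:25] width=4 -> value=7 (bin 0111); offset now 25 = byte 3 bit 1; 31 bits remain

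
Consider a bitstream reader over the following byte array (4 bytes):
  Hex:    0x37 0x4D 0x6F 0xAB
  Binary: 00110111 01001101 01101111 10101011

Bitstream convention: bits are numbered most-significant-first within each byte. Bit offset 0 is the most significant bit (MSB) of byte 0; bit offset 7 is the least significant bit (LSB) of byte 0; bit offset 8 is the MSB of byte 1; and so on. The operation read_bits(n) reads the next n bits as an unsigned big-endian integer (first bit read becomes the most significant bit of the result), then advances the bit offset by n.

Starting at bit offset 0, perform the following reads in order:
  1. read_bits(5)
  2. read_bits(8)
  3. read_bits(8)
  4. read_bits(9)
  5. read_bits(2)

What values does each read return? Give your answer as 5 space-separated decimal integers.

Read 1: bits[0:5] width=5 -> value=6 (bin 00110); offset now 5 = byte 0 bit 5; 27 bits remain
Read 2: bits[5:13] width=8 -> value=233 (bin 11101001); offset now 13 = byte 1 bit 5; 19 bits remain
Read 3: bits[13:21] width=8 -> value=173 (bin 10101101); offset now 21 = byte 2 bit 5; 11 bits remain
Read 4: bits[21:30] width=9 -> value=490 (bin 111101010); offset now 30 = byte 3 bit 6; 2 bits remain
Read 5: bits[30:32] width=2 -> value=3 (bin 11); offset now 32 = byte 4 bit 0; 0 bits remain

Answer: 6 233 173 490 3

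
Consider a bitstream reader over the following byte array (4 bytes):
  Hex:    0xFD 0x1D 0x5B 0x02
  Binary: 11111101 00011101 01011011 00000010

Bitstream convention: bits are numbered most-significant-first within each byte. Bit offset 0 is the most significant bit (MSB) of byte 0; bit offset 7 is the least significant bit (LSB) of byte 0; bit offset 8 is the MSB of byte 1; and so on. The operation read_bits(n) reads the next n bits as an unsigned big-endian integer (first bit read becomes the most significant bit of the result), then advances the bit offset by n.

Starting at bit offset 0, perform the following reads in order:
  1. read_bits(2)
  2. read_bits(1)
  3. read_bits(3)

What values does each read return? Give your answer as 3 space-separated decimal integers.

Answer: 3 1 7

Derivation:
Read 1: bits[0:2] width=2 -> value=3 (bin 11); offset now 2 = byte 0 bit 2; 30 bits remain
Read 2: bits[2:3] width=1 -> value=1 (bin 1); offset now 3 = byte 0 bit 3; 29 bits remain
Read 3: bits[3:6] width=3 -> value=7 (bin 111); offset now 6 = byte 0 bit 6; 26 bits remain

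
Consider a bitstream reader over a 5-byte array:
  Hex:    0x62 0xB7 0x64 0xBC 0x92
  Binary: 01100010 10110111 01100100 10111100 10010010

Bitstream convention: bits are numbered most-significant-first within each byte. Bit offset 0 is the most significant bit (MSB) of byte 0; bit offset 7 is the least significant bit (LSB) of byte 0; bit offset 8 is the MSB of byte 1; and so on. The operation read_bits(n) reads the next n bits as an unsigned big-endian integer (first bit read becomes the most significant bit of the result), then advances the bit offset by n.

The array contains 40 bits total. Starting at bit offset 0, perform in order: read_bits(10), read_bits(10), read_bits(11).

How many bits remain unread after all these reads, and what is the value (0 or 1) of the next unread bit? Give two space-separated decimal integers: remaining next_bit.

Read 1: bits[0:10] width=10 -> value=394 (bin 0110001010); offset now 10 = byte 1 bit 2; 30 bits remain
Read 2: bits[10:20] width=10 -> value=886 (bin 1101110110); offset now 20 = byte 2 bit 4; 20 bits remain
Read 3: bits[20:31] width=11 -> value=606 (bin 01001011110); offset now 31 = byte 3 bit 7; 9 bits remain

Answer: 9 0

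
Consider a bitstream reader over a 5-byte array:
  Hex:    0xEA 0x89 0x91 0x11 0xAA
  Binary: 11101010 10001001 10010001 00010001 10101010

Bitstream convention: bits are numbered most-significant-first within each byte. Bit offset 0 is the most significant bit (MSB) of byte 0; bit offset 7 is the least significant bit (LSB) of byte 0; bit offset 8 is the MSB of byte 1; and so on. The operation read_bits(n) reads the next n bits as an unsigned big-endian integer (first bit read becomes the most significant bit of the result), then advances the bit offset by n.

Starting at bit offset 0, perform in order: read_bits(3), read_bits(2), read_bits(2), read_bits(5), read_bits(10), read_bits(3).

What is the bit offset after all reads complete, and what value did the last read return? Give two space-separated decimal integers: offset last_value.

Answer: 25 2

Derivation:
Read 1: bits[0:3] width=3 -> value=7 (bin 111); offset now 3 = byte 0 bit 3; 37 bits remain
Read 2: bits[3:5] width=2 -> value=1 (bin 01); offset now 5 = byte 0 bit 5; 35 bits remain
Read 3: bits[5:7] width=2 -> value=1 (bin 01); offset now 7 = byte 0 bit 7; 33 bits remain
Read 4: bits[7:12] width=5 -> value=8 (bin 01000); offset now 12 = byte 1 bit 4; 28 bits remain
Read 5: bits[12:22] width=10 -> value=612 (bin 1001100100); offset now 22 = byte 2 bit 6; 18 bits remain
Read 6: bits[22:25] width=3 -> value=2 (bin 010); offset now 25 = byte 3 bit 1; 15 bits remain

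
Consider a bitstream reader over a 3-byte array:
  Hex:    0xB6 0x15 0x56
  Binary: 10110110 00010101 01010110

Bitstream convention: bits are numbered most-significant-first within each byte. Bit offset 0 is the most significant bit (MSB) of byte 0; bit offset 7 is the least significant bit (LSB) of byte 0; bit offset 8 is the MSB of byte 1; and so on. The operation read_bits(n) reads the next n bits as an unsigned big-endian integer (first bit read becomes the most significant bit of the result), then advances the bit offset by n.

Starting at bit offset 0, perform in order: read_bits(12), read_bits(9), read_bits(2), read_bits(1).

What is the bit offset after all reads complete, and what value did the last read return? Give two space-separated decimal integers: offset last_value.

Answer: 24 0

Derivation:
Read 1: bits[0:12] width=12 -> value=2913 (bin 101101100001); offset now 12 = byte 1 bit 4; 12 bits remain
Read 2: bits[12:21] width=9 -> value=170 (bin 010101010); offset now 21 = byte 2 bit 5; 3 bits remain
Read 3: bits[21:23] width=2 -> value=3 (bin 11); offset now 23 = byte 2 bit 7; 1 bits remain
Read 4: bits[23:24] width=1 -> value=0 (bin 0); offset now 24 = byte 3 bit 0; 0 bits remain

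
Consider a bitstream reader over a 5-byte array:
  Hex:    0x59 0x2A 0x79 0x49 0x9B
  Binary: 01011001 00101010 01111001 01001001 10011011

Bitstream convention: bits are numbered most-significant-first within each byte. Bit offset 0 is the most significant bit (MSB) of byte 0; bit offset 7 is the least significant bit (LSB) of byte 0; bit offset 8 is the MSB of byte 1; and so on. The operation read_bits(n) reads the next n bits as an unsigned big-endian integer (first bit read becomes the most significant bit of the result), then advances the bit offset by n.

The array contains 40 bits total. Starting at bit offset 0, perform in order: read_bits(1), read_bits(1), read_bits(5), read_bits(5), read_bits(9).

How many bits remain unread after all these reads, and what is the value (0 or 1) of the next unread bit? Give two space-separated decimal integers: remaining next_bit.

Answer: 19 0

Derivation:
Read 1: bits[0:1] width=1 -> value=0 (bin 0); offset now 1 = byte 0 bit 1; 39 bits remain
Read 2: bits[1:2] width=1 -> value=1 (bin 1); offset now 2 = byte 0 bit 2; 38 bits remain
Read 3: bits[2:7] width=5 -> value=12 (bin 01100); offset now 7 = byte 0 bit 7; 33 bits remain
Read 4: bits[7:12] width=5 -> value=18 (bin 10010); offset now 12 = byte 1 bit 4; 28 bits remain
Read 5: bits[12:21] width=9 -> value=335 (bin 101001111); offset now 21 = byte 2 bit 5; 19 bits remain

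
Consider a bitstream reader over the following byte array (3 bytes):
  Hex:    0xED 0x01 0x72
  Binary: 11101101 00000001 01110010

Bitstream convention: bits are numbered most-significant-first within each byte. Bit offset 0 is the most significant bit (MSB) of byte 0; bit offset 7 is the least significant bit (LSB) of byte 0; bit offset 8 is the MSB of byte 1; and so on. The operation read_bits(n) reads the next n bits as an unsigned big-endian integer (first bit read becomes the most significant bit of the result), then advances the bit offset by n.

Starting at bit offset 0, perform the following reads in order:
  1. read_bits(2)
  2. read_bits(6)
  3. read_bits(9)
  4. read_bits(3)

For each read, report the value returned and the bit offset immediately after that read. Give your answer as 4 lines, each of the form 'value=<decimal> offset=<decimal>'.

Read 1: bits[0:2] width=2 -> value=3 (bin 11); offset now 2 = byte 0 bit 2; 22 bits remain
Read 2: bits[2:8] width=6 -> value=45 (bin 101101); offset now 8 = byte 1 bit 0; 16 bits remain
Read 3: bits[8:17] width=9 -> value=2 (bin 000000010); offset now 17 = byte 2 bit 1; 7 bits remain
Read 4: bits[17:20] width=3 -> value=7 (bin 111); offset now 20 = byte 2 bit 4; 4 bits remain

Answer: value=3 offset=2
value=45 offset=8
value=2 offset=17
value=7 offset=20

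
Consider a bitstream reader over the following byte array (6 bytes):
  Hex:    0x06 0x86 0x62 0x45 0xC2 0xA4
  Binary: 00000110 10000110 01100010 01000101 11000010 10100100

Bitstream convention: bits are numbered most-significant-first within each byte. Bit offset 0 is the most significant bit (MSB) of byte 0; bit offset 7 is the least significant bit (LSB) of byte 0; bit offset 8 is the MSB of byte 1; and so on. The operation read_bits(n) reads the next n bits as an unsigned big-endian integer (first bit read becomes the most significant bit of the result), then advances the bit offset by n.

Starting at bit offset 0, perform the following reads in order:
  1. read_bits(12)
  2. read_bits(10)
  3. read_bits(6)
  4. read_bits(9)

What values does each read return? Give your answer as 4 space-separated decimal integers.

Read 1: bits[0:12] width=12 -> value=104 (bin 000001101000); offset now 12 = byte 1 bit 4; 36 bits remain
Read 2: bits[12:22] width=10 -> value=408 (bin 0110011000); offset now 22 = byte 2 bit 6; 26 bits remain
Read 3: bits[22:28] width=6 -> value=36 (bin 100100); offset now 28 = byte 3 bit 4; 20 bits remain
Read 4: bits[28:37] width=9 -> value=184 (bin 010111000); offset now 37 = byte 4 bit 5; 11 bits remain

Answer: 104 408 36 184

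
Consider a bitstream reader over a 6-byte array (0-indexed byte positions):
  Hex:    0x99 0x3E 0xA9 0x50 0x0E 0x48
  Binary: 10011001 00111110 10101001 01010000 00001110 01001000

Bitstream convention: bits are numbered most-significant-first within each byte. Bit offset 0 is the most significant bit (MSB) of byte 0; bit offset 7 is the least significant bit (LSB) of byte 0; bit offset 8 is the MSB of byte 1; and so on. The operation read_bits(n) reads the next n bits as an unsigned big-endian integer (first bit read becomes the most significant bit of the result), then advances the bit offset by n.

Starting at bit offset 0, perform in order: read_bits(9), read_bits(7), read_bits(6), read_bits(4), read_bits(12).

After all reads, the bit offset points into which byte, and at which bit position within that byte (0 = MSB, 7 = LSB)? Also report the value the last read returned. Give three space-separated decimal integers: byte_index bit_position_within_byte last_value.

Answer: 4 6 1027

Derivation:
Read 1: bits[0:9] width=9 -> value=306 (bin 100110010); offset now 9 = byte 1 bit 1; 39 bits remain
Read 2: bits[9:16] width=7 -> value=62 (bin 0111110); offset now 16 = byte 2 bit 0; 32 bits remain
Read 3: bits[16:22] width=6 -> value=42 (bin 101010); offset now 22 = byte 2 bit 6; 26 bits remain
Read 4: bits[22:26] width=4 -> value=5 (bin 0101); offset now 26 = byte 3 bit 2; 22 bits remain
Read 5: bits[26:38] width=12 -> value=1027 (bin 010000000011); offset now 38 = byte 4 bit 6; 10 bits remain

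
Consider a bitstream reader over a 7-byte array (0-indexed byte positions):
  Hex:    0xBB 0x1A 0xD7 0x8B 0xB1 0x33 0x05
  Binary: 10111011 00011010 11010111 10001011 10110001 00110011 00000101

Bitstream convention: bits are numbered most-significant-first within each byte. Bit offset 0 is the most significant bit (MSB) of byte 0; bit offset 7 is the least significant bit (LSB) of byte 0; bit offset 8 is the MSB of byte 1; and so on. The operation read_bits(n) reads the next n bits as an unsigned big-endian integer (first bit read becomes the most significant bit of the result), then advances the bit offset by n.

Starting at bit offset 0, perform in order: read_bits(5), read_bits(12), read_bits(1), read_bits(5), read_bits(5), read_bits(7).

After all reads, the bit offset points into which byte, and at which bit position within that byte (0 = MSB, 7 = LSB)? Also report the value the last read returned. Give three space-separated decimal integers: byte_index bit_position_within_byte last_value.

Answer: 4 3 93

Derivation:
Read 1: bits[0:5] width=5 -> value=23 (bin 10111); offset now 5 = byte 0 bit 5; 51 bits remain
Read 2: bits[5:17] width=12 -> value=1589 (bin 011000110101); offset now 17 = byte 2 bit 1; 39 bits remain
Read 3: bits[17:18] width=1 -> value=1 (bin 1); offset now 18 = byte 2 bit 2; 38 bits remain
Read 4: bits[18:23] width=5 -> value=11 (bin 01011); offset now 23 = byte 2 bit 7; 33 bits remain
Read 5: bits[23:28] width=5 -> value=24 (bin 11000); offset now 28 = byte 3 bit 4; 28 bits remain
Read 6: bits[28:35] width=7 -> value=93 (bin 1011101); offset now 35 = byte 4 bit 3; 21 bits remain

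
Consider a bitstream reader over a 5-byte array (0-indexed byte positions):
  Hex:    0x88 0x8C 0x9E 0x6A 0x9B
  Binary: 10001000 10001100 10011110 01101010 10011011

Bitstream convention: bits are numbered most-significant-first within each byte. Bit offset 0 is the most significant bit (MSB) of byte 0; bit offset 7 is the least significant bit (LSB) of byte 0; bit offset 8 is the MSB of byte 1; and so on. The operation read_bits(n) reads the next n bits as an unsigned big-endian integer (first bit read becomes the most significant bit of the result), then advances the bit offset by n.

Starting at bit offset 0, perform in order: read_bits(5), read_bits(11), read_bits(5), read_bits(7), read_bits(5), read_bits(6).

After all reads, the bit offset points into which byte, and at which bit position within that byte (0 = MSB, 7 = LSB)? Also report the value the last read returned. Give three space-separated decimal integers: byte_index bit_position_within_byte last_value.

Answer: 4 7 13

Derivation:
Read 1: bits[0:5] width=5 -> value=17 (bin 10001); offset now 5 = byte 0 bit 5; 35 bits remain
Read 2: bits[5:16] width=11 -> value=140 (bin 00010001100); offset now 16 = byte 2 bit 0; 24 bits remain
Read 3: bits[16:21] width=5 -> value=19 (bin 10011); offset now 21 = byte 2 bit 5; 19 bits remain
Read 4: bits[21:28] width=7 -> value=102 (bin 1100110); offset now 28 = byte 3 bit 4; 12 bits remain
Read 5: bits[28:33] width=5 -> value=21 (bin 10101); offset now 33 = byte 4 bit 1; 7 bits remain
Read 6: bits[33:39] width=6 -> value=13 (bin 001101); offset now 39 = byte 4 bit 7; 1 bits remain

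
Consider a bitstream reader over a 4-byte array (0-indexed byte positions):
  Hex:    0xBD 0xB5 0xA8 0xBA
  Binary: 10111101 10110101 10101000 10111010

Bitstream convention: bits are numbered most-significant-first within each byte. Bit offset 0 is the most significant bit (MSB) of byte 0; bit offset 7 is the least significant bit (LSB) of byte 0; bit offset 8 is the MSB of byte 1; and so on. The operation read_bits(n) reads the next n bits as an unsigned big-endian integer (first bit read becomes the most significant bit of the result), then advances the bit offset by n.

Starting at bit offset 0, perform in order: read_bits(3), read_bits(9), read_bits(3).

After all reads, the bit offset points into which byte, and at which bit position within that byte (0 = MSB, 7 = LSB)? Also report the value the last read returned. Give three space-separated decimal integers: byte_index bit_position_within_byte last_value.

Answer: 1 7 2

Derivation:
Read 1: bits[0:3] width=3 -> value=5 (bin 101); offset now 3 = byte 0 bit 3; 29 bits remain
Read 2: bits[3:12] width=9 -> value=475 (bin 111011011); offset now 12 = byte 1 bit 4; 20 bits remain
Read 3: bits[12:15] width=3 -> value=2 (bin 010); offset now 15 = byte 1 bit 7; 17 bits remain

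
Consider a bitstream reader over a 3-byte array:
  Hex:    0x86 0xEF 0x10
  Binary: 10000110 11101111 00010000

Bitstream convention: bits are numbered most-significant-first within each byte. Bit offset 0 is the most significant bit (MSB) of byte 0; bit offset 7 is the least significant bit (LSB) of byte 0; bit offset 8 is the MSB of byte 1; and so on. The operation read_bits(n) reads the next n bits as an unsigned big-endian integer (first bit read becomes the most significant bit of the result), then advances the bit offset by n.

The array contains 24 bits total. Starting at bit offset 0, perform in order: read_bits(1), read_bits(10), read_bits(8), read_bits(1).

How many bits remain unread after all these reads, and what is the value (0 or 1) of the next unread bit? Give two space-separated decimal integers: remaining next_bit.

Read 1: bits[0:1] width=1 -> value=1 (bin 1); offset now 1 = byte 0 bit 1; 23 bits remain
Read 2: bits[1:11] width=10 -> value=55 (bin 0000110111); offset now 11 = byte 1 bit 3; 13 bits remain
Read 3: bits[11:19] width=8 -> value=120 (bin 01111000); offset now 19 = byte 2 bit 3; 5 bits remain
Read 4: bits[19:20] width=1 -> value=1 (bin 1); offset now 20 = byte 2 bit 4; 4 bits remain

Answer: 4 0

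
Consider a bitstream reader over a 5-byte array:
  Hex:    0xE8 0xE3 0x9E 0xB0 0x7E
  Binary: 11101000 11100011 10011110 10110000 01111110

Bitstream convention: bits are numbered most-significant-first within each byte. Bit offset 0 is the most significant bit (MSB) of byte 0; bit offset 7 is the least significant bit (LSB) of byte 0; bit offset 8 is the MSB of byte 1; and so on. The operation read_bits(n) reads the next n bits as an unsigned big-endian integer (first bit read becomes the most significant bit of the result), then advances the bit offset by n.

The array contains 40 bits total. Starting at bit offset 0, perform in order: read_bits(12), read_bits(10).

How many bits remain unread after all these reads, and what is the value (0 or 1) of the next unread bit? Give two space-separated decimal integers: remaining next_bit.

Answer: 18 1

Derivation:
Read 1: bits[0:12] width=12 -> value=3726 (bin 111010001110); offset now 12 = byte 1 bit 4; 28 bits remain
Read 2: bits[12:22] width=10 -> value=231 (bin 0011100111); offset now 22 = byte 2 bit 6; 18 bits remain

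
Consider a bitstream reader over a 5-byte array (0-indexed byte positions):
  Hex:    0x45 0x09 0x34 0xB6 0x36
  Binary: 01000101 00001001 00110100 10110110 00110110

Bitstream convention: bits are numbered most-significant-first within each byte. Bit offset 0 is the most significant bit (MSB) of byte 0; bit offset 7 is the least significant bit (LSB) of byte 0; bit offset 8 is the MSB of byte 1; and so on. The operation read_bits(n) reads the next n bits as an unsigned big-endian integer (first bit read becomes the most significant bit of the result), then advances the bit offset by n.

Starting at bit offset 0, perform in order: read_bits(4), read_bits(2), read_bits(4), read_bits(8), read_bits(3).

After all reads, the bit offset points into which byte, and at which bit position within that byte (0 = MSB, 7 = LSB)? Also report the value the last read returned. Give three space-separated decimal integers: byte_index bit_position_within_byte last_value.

Read 1: bits[0:4] width=4 -> value=4 (bin 0100); offset now 4 = byte 0 bit 4; 36 bits remain
Read 2: bits[4:6] width=2 -> value=1 (bin 01); offset now 6 = byte 0 bit 6; 34 bits remain
Read 3: bits[6:10] width=4 -> value=4 (bin 0100); offset now 10 = byte 1 bit 2; 30 bits remain
Read 4: bits[10:18] width=8 -> value=36 (bin 00100100); offset now 18 = byte 2 bit 2; 22 bits remain
Read 5: bits[18:21] width=3 -> value=6 (bin 110); offset now 21 = byte 2 bit 5; 19 bits remain

Answer: 2 5 6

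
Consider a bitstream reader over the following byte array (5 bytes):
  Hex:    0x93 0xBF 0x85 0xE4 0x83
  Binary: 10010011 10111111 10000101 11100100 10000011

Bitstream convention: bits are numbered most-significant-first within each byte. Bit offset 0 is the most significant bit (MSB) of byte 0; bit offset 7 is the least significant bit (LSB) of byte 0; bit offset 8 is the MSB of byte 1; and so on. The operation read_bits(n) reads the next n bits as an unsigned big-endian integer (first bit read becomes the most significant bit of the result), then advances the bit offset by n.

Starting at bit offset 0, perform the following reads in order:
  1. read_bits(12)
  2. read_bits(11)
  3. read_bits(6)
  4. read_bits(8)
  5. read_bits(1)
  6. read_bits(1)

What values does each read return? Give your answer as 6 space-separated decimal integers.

Read 1: bits[0:12] width=12 -> value=2363 (bin 100100111011); offset now 12 = byte 1 bit 4; 28 bits remain
Read 2: bits[12:23] width=11 -> value=1986 (bin 11111000010); offset now 23 = byte 2 bit 7; 17 bits remain
Read 3: bits[23:29] width=6 -> value=60 (bin 111100); offset now 29 = byte 3 bit 5; 11 bits remain
Read 4: bits[29:37] width=8 -> value=144 (bin 10010000); offset now 37 = byte 4 bit 5; 3 bits remain
Read 5: bits[37:38] width=1 -> value=0 (bin 0); offset now 38 = byte 4 bit 6; 2 bits remain
Read 6: bits[38:39] width=1 -> value=1 (bin 1); offset now 39 = byte 4 bit 7; 1 bits remain

Answer: 2363 1986 60 144 0 1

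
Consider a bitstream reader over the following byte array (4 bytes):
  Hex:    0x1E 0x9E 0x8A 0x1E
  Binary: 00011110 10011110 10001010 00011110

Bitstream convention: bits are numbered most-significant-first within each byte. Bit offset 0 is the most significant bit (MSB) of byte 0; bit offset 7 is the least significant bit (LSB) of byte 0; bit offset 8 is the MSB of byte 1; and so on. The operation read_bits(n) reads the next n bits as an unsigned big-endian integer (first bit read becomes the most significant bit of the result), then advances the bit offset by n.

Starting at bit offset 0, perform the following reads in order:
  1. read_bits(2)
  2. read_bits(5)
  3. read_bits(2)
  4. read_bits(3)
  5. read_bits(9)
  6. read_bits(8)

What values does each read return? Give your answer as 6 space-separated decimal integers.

Read 1: bits[0:2] width=2 -> value=0 (bin 00); offset now 2 = byte 0 bit 2; 30 bits remain
Read 2: bits[2:7] width=5 -> value=15 (bin 01111); offset now 7 = byte 0 bit 7; 25 bits remain
Read 3: bits[7:9] width=2 -> value=1 (bin 01); offset now 9 = byte 1 bit 1; 23 bits remain
Read 4: bits[9:12] width=3 -> value=1 (bin 001); offset now 12 = byte 1 bit 4; 20 bits remain
Read 5: bits[12:21] width=9 -> value=465 (bin 111010001); offset now 21 = byte 2 bit 5; 11 bits remain
Read 6: bits[21:29] width=8 -> value=67 (bin 01000011); offset now 29 = byte 3 bit 5; 3 bits remain

Answer: 0 15 1 1 465 67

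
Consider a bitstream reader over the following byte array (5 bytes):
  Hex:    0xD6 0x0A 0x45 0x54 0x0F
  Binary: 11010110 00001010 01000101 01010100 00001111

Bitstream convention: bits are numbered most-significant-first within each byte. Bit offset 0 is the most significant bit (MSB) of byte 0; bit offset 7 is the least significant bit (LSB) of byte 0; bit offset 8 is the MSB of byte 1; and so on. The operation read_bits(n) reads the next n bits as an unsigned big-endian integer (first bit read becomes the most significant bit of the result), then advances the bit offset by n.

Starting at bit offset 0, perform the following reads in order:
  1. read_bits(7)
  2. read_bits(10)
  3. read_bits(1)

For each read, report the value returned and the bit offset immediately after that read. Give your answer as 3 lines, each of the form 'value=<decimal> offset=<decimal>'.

Answer: value=107 offset=7
value=20 offset=17
value=1 offset=18

Derivation:
Read 1: bits[0:7] width=7 -> value=107 (bin 1101011); offset now 7 = byte 0 bit 7; 33 bits remain
Read 2: bits[7:17] width=10 -> value=20 (bin 0000010100); offset now 17 = byte 2 bit 1; 23 bits remain
Read 3: bits[17:18] width=1 -> value=1 (bin 1); offset now 18 = byte 2 bit 2; 22 bits remain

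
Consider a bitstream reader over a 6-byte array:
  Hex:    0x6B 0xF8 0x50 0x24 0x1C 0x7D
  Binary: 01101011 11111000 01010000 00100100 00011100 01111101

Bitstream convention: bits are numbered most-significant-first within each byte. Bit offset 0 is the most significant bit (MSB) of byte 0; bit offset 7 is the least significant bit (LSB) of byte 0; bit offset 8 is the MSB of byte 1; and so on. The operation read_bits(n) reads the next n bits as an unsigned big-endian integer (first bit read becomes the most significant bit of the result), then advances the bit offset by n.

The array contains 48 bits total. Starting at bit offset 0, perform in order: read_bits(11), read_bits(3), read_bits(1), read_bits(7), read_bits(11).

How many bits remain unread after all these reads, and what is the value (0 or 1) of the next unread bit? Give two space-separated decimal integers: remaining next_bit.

Answer: 15 0

Derivation:
Read 1: bits[0:11] width=11 -> value=863 (bin 01101011111); offset now 11 = byte 1 bit 3; 37 bits remain
Read 2: bits[11:14] width=3 -> value=6 (bin 110); offset now 14 = byte 1 bit 6; 34 bits remain
Read 3: bits[14:15] width=1 -> value=0 (bin 0); offset now 15 = byte 1 bit 7; 33 bits remain
Read 4: bits[15:22] width=7 -> value=20 (bin 0010100); offset now 22 = byte 2 bit 6; 26 bits remain
Read 5: bits[22:33] width=11 -> value=72 (bin 00001001000); offset now 33 = byte 4 bit 1; 15 bits remain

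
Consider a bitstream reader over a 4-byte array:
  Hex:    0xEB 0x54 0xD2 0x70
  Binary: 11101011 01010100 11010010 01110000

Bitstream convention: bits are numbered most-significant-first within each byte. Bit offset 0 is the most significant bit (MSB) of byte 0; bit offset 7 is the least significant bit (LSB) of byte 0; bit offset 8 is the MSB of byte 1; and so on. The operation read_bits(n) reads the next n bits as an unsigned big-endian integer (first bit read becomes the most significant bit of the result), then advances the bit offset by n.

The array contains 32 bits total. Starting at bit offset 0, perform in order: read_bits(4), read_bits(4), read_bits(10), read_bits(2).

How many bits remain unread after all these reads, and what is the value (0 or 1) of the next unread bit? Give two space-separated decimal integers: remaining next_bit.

Answer: 12 0

Derivation:
Read 1: bits[0:4] width=4 -> value=14 (bin 1110); offset now 4 = byte 0 bit 4; 28 bits remain
Read 2: bits[4:8] width=4 -> value=11 (bin 1011); offset now 8 = byte 1 bit 0; 24 bits remain
Read 3: bits[8:18] width=10 -> value=339 (bin 0101010011); offset now 18 = byte 2 bit 2; 14 bits remain
Read 4: bits[18:20] width=2 -> value=1 (bin 01); offset now 20 = byte 2 bit 4; 12 bits remain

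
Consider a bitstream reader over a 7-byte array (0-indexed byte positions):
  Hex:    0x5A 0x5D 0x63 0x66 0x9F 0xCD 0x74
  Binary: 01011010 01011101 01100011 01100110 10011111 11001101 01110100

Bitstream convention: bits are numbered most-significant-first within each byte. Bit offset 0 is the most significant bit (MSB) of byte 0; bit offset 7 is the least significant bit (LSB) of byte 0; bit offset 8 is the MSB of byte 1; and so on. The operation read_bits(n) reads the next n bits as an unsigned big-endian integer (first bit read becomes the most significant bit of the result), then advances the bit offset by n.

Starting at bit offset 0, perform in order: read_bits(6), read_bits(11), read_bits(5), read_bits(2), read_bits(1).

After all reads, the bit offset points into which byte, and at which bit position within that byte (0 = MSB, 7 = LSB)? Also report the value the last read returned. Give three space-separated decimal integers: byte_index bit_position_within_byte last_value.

Answer: 3 1 0

Derivation:
Read 1: bits[0:6] width=6 -> value=22 (bin 010110); offset now 6 = byte 0 bit 6; 50 bits remain
Read 2: bits[6:17] width=11 -> value=1210 (bin 10010111010); offset now 17 = byte 2 bit 1; 39 bits remain
Read 3: bits[17:22] width=5 -> value=24 (bin 11000); offset now 22 = byte 2 bit 6; 34 bits remain
Read 4: bits[22:24] width=2 -> value=3 (bin 11); offset now 24 = byte 3 bit 0; 32 bits remain
Read 5: bits[24:25] width=1 -> value=0 (bin 0); offset now 25 = byte 3 bit 1; 31 bits remain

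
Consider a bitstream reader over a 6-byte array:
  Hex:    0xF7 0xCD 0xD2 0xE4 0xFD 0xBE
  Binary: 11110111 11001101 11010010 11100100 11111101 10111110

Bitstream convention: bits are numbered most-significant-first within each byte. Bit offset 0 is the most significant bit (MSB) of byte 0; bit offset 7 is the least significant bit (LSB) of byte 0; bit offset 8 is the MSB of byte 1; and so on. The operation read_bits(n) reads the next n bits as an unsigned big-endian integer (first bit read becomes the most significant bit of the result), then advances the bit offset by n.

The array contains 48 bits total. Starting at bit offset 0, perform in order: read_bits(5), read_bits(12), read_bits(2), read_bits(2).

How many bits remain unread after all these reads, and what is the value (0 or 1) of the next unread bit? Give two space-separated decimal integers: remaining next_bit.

Answer: 27 0

Derivation:
Read 1: bits[0:5] width=5 -> value=30 (bin 11110); offset now 5 = byte 0 bit 5; 43 bits remain
Read 2: bits[5:17] width=12 -> value=3995 (bin 111110011011); offset now 17 = byte 2 bit 1; 31 bits remain
Read 3: bits[17:19] width=2 -> value=2 (bin 10); offset now 19 = byte 2 bit 3; 29 bits remain
Read 4: bits[19:21] width=2 -> value=2 (bin 10); offset now 21 = byte 2 bit 5; 27 bits remain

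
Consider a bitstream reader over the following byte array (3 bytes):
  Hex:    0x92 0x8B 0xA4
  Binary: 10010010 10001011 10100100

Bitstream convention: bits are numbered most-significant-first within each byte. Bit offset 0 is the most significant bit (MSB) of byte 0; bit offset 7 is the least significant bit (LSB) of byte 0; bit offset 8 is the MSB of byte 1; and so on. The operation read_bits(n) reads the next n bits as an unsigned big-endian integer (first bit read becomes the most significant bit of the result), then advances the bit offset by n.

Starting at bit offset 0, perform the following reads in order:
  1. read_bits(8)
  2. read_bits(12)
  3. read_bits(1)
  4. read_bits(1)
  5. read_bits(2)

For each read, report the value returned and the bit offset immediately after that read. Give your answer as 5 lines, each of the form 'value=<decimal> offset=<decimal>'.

Read 1: bits[0:8] width=8 -> value=146 (bin 10010010); offset now 8 = byte 1 bit 0; 16 bits remain
Read 2: bits[8:20] width=12 -> value=2234 (bin 100010111010); offset now 20 = byte 2 bit 4; 4 bits remain
Read 3: bits[20:21] width=1 -> value=0 (bin 0); offset now 21 = byte 2 bit 5; 3 bits remain
Read 4: bits[21:22] width=1 -> value=1 (bin 1); offset now 22 = byte 2 bit 6; 2 bits remain
Read 5: bits[22:24] width=2 -> value=0 (bin 00); offset now 24 = byte 3 bit 0; 0 bits remain

Answer: value=146 offset=8
value=2234 offset=20
value=0 offset=21
value=1 offset=22
value=0 offset=24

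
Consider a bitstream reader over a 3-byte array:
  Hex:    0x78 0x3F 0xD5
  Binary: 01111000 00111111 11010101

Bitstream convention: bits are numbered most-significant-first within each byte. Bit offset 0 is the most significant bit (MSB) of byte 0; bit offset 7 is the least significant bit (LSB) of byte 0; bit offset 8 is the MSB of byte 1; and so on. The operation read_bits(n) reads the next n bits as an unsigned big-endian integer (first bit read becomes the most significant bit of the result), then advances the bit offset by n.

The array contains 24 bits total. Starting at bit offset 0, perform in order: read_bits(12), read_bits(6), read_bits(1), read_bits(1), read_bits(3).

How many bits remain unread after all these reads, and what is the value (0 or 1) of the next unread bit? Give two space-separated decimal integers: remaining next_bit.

Read 1: bits[0:12] width=12 -> value=1923 (bin 011110000011); offset now 12 = byte 1 bit 4; 12 bits remain
Read 2: bits[12:18] width=6 -> value=63 (bin 111111); offset now 18 = byte 2 bit 2; 6 bits remain
Read 3: bits[18:19] width=1 -> value=0 (bin 0); offset now 19 = byte 2 bit 3; 5 bits remain
Read 4: bits[19:20] width=1 -> value=1 (bin 1); offset now 20 = byte 2 bit 4; 4 bits remain
Read 5: bits[20:23] width=3 -> value=2 (bin 010); offset now 23 = byte 2 bit 7; 1 bits remain

Answer: 1 1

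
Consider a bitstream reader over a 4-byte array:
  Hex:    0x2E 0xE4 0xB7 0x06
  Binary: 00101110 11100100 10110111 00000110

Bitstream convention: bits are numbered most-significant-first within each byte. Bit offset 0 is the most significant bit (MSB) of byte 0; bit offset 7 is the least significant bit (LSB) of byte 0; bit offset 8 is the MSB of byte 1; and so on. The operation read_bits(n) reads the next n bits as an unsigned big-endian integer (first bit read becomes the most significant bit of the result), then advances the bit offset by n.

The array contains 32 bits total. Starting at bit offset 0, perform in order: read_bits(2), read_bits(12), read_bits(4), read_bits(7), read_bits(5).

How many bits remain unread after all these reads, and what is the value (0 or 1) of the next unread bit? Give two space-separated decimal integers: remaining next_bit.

Answer: 2 1

Derivation:
Read 1: bits[0:2] width=2 -> value=0 (bin 00); offset now 2 = byte 0 bit 2; 30 bits remain
Read 2: bits[2:14] width=12 -> value=3001 (bin 101110111001); offset now 14 = byte 1 bit 6; 18 bits remain
Read 3: bits[14:18] width=4 -> value=2 (bin 0010); offset now 18 = byte 2 bit 2; 14 bits remain
Read 4: bits[18:25] width=7 -> value=110 (bin 1101110); offset now 25 = byte 3 bit 1; 7 bits remain
Read 5: bits[25:30] width=5 -> value=1 (bin 00001); offset now 30 = byte 3 bit 6; 2 bits remain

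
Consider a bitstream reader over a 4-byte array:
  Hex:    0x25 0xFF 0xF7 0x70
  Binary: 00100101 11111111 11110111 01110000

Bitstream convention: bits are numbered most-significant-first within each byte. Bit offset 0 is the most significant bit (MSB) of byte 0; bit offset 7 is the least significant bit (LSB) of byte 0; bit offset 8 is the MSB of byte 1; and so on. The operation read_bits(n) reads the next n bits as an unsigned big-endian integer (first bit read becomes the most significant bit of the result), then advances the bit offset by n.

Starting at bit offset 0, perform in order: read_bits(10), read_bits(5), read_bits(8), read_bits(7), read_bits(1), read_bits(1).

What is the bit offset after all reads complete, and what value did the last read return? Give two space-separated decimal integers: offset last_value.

Answer: 32 0

Derivation:
Read 1: bits[0:10] width=10 -> value=151 (bin 0010010111); offset now 10 = byte 1 bit 2; 22 bits remain
Read 2: bits[10:15] width=5 -> value=31 (bin 11111); offset now 15 = byte 1 bit 7; 17 bits remain
Read 3: bits[15:23] width=8 -> value=251 (bin 11111011); offset now 23 = byte 2 bit 7; 9 bits remain
Read 4: bits[23:30] width=7 -> value=92 (bin 1011100); offset now 30 = byte 3 bit 6; 2 bits remain
Read 5: bits[30:31] width=1 -> value=0 (bin 0); offset now 31 = byte 3 bit 7; 1 bits remain
Read 6: bits[31:32] width=1 -> value=0 (bin 0); offset now 32 = byte 4 bit 0; 0 bits remain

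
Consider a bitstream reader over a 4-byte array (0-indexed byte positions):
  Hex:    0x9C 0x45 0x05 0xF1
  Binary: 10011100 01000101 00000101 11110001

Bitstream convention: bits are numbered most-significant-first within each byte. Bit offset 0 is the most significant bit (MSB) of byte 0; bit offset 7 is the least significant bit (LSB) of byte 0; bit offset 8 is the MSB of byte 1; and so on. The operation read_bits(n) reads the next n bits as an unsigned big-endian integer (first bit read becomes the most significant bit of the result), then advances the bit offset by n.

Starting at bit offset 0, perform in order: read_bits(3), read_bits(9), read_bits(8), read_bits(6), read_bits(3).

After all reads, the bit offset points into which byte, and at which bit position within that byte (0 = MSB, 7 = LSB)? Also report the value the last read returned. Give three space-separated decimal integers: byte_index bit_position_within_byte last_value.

Answer: 3 5 6

Derivation:
Read 1: bits[0:3] width=3 -> value=4 (bin 100); offset now 3 = byte 0 bit 3; 29 bits remain
Read 2: bits[3:12] width=9 -> value=452 (bin 111000100); offset now 12 = byte 1 bit 4; 20 bits remain
Read 3: bits[12:20] width=8 -> value=80 (bin 01010000); offset now 20 = byte 2 bit 4; 12 bits remain
Read 4: bits[20:26] width=6 -> value=23 (bin 010111); offset now 26 = byte 3 bit 2; 6 bits remain
Read 5: bits[26:29] width=3 -> value=6 (bin 110); offset now 29 = byte 3 bit 5; 3 bits remain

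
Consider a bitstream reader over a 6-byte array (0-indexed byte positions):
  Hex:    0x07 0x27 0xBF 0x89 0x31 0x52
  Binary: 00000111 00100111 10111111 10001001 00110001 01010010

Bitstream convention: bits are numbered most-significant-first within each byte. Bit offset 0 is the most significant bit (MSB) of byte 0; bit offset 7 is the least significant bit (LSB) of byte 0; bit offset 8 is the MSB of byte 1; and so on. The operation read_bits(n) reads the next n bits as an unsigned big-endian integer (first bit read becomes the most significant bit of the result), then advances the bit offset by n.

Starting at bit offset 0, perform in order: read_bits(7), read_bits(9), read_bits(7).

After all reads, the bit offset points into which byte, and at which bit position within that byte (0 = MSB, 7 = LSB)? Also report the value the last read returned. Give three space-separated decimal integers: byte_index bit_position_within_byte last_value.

Read 1: bits[0:7] width=7 -> value=3 (bin 0000011); offset now 7 = byte 0 bit 7; 41 bits remain
Read 2: bits[7:16] width=9 -> value=295 (bin 100100111); offset now 16 = byte 2 bit 0; 32 bits remain
Read 3: bits[16:23] width=7 -> value=95 (bin 1011111); offset now 23 = byte 2 bit 7; 25 bits remain

Answer: 2 7 95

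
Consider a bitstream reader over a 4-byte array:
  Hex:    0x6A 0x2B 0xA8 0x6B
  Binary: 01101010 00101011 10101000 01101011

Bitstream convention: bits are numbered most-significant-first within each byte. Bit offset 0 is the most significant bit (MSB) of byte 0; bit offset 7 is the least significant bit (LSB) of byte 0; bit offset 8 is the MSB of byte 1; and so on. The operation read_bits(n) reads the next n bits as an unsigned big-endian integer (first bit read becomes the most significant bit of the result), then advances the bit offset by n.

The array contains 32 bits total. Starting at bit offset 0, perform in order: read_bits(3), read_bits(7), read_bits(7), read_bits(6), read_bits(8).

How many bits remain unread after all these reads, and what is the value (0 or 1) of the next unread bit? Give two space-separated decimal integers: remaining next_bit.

Read 1: bits[0:3] width=3 -> value=3 (bin 011); offset now 3 = byte 0 bit 3; 29 bits remain
Read 2: bits[3:10] width=7 -> value=40 (bin 0101000); offset now 10 = byte 1 bit 2; 22 bits remain
Read 3: bits[10:17] width=7 -> value=87 (bin 1010111); offset now 17 = byte 2 bit 1; 15 bits remain
Read 4: bits[17:23] width=6 -> value=20 (bin 010100); offset now 23 = byte 2 bit 7; 9 bits remain
Read 5: bits[23:31] width=8 -> value=53 (bin 00110101); offset now 31 = byte 3 bit 7; 1 bits remain

Answer: 1 1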